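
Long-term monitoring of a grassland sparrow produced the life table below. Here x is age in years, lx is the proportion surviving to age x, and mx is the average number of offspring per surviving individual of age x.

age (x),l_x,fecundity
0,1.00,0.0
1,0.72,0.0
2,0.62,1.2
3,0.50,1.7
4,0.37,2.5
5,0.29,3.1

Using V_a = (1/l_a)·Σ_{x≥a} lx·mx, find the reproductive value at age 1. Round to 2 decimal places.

lx·mx for x ≥ 1: 0, 0.744, 0.85, 0.925, 0.899 → sum = 3.418
V_1 = 3.418 / l_1 = 3.418 / 0.72 = 4.747222… → 4.75

4.75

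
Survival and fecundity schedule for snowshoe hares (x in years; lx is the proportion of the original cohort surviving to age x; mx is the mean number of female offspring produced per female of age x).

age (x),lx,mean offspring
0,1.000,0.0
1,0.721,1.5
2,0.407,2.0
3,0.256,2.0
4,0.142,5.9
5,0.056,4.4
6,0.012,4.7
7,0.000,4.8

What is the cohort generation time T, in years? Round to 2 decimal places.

2.58

lx·mx: 0, 1.0815, 0.814, 0.512, 0.8378, 0.2464, 0.0564, 0 → R0 = 3.5481
x·lx·mx: 0, 1.0815, 1.628, 1.536, 3.3512, 1.232, 0.3384, 0 → Σ = 9.1671
T = 9.1671 / 3.5481 = 2.583664… → 2.58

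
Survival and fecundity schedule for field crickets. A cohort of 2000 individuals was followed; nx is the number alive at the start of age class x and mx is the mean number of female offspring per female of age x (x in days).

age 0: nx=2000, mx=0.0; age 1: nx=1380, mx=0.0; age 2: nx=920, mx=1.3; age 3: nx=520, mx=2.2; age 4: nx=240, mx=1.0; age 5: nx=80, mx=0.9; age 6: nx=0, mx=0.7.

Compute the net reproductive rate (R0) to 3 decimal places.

lx = nx/n0 = nx/2000: 1, 0.69, 0.46, 0.26, 0.12, 0.04, 0
lx·mx by age: 0, 0, 0.598, 0.572, 0.12, 0.036, 0
R0 = Σ lx·mx = 1.326 → 1.326

1.326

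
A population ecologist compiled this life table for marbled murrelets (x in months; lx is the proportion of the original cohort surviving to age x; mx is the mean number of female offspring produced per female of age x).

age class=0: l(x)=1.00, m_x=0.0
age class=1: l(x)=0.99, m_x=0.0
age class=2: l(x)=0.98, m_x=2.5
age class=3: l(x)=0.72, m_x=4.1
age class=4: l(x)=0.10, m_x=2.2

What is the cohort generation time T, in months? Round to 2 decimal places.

2.60

lx·mx: 0, 0, 2.45, 2.952, 0.22 → R0 = 5.622
x·lx·mx: 0, 0, 4.9, 8.856, 0.88 → Σ = 14.636
T = 14.636 / 5.622 = 2.603344… → 2.60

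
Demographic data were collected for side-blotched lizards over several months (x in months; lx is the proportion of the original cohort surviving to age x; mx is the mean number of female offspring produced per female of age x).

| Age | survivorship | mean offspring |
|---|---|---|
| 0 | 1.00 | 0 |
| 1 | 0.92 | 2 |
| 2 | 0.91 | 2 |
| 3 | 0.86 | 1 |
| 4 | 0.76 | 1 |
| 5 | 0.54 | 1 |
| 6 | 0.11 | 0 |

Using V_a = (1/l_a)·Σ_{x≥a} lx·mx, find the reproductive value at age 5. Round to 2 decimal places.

1.00

lx·mx for x ≥ 5: 0.54, 0 → sum = 0.54
V_5 = 0.54 / l_5 = 0.54 / 0.54 = 1 → 1.00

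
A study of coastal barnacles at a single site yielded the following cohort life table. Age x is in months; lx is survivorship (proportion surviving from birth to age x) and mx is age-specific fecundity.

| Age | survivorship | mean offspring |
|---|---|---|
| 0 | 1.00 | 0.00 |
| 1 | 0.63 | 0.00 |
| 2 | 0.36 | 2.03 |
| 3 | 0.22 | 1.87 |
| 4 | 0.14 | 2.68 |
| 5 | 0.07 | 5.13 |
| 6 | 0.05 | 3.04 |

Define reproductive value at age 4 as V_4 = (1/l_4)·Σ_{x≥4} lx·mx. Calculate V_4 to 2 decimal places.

6.33

lx·mx for x ≥ 4: 0.3752, 0.3591, 0.152 → sum = 0.8863
V_4 = 0.8863 / l_4 = 0.8863 / 0.14 = 6.330714… → 6.33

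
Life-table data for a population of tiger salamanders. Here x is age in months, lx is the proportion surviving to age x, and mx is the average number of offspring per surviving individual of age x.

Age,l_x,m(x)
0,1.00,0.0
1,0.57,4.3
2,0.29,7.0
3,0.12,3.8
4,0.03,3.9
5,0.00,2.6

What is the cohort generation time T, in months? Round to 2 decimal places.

1.65

lx·mx: 0, 2.451, 2.03, 0.456, 0.117, 0 → R0 = 5.054
x·lx·mx: 0, 2.451, 4.06, 1.368, 0.468, 0 → Σ = 8.347
T = 8.347 / 5.054 = 1.651563… → 1.65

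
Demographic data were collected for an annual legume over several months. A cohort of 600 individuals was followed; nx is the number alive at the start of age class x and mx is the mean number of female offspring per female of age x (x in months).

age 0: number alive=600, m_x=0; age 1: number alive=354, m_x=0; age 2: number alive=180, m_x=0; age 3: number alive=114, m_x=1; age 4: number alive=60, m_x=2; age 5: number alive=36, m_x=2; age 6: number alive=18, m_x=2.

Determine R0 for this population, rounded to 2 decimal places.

0.57

lx = nx/n0 = nx/600: 1, 0.59, 0.3, 0.19, 0.1, 0.06, 0.03
lx·mx by age: 0, 0, 0, 0.19, 0.2, 0.12, 0.06
R0 = Σ lx·mx = 0.57 → 0.57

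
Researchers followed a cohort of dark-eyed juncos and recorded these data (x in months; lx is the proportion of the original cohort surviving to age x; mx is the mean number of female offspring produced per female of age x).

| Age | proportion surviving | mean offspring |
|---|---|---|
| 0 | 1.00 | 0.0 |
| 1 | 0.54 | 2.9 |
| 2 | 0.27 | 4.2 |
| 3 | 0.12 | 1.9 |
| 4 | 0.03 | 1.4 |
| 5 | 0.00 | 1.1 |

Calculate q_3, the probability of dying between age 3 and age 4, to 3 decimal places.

0.750

q_3 = (l_3 − l_4) / l_3 = (0.12 − 0.03) / 0.12
     = 0.09 / 0.12 = 0.75 → 0.750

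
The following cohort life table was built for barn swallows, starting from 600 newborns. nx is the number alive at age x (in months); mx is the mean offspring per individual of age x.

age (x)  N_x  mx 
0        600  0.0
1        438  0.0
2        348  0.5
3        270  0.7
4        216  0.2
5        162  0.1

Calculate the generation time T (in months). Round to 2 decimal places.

2.77

lx = nx/n0 = nx/600: 1, 0.73, 0.58, 0.45, 0.36, 0.27
lx·mx: 0, 0, 0.29, 0.315, 0.072, 0.027 → R0 = 0.704
x·lx·mx: 0, 0, 0.58, 0.945, 0.288, 0.135 → Σ = 1.948
T = 1.948 / 0.704 = 2.767045… → 2.77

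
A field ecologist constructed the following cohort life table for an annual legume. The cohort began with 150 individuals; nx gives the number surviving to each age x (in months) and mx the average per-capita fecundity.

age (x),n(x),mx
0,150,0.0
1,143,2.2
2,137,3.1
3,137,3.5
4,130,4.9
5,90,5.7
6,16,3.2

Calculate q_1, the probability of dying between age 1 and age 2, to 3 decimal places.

0.042

lx = nx/n0 = nx/150: 1, 0.95333…, 0.91333…, 0.91333…, 0.86667…, 0.6, 0.10667…
q_1 = (l_1 − l_2) / l_1 = (0.953333… − 0.913333…) / 0.953333…
     = 0.04… / 0.953333… = 0.041958… → 0.042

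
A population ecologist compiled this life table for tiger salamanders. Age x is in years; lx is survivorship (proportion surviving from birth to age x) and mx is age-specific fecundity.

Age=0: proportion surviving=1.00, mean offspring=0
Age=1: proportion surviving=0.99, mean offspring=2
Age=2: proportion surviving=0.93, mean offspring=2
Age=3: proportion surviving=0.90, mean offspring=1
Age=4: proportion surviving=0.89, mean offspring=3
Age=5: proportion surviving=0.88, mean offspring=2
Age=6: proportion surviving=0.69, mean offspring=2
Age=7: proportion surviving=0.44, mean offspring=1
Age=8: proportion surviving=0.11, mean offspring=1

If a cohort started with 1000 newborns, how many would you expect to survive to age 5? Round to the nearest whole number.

880

Expected survivors = N0 · l_5 = 1000 × 0.88 = 880 → 880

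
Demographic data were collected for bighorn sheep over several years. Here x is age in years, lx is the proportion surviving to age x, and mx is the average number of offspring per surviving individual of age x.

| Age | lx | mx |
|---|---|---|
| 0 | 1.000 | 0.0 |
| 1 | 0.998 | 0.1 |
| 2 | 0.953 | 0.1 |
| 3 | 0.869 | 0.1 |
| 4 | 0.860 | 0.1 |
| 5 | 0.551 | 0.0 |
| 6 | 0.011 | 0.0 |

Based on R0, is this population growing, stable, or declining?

declining

R0 = Σ lx·mx = 0 + 0.0998 + 0.0953 + 0.0869 + 0.086 + 0 + 0 = 0.368
R0 < 1, so the population is declining.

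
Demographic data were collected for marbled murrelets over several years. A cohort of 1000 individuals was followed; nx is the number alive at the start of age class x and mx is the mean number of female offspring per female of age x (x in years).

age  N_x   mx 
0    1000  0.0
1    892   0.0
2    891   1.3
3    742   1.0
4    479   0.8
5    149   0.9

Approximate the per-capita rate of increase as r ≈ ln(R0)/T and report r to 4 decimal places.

lx = nx/n0 = nx/1000: 1, 0.892, 0.891, 0.742, 0.479, 0.149
R0 = Σ lx·mx = 0 + 0 + 1.1583 + 0.742 + 0.3832 + 0.1341 = 2.4176
Σ x·lx·mx = 6.7459; T = 6.7459/2.4176 = 2.79033…
r ≈ ln(R0)/T = ln(2.4176)/2.79033… = 0.31637… → 0.3164

0.3164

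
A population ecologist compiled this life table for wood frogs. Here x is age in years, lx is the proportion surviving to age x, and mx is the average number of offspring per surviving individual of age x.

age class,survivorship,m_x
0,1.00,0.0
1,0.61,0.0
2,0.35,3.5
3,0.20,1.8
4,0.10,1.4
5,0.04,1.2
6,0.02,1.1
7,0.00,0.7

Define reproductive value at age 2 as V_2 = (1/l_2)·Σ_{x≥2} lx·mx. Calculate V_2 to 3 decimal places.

5.129

lx·mx for x ≥ 2: 1.225, 0.36, 0.14, 0.048, 0.022, 0 → sum = 1.795
V_2 = 1.795 / l_2 = 1.795 / 0.35 = 5.128571… → 5.129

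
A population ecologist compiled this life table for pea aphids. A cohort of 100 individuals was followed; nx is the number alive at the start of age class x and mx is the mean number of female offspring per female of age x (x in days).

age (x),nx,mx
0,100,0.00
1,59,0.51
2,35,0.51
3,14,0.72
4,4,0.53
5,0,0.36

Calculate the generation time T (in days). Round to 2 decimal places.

1.74

lx = nx/n0 = nx/100: 1, 0.59, 0.35, 0.14, 0.04, 0
lx·mx: 0, 0.3009, 0.1785, 0.1008, 0.0212, 0 → R0 = 0.6014
x·lx·mx: 0, 0.3009, 0.357, 0.3024, 0.0848, 0 → Σ = 1.0451
T = 1.0451 / 0.6014 = 1.737779… → 1.74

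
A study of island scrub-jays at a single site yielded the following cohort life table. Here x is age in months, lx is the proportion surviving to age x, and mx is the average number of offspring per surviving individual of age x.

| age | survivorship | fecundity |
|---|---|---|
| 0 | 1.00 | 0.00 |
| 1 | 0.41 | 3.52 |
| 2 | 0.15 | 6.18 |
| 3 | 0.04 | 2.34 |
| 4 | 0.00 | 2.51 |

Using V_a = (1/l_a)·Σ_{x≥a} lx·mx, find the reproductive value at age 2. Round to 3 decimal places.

lx·mx for x ≥ 2: 0.927, 0.0936, 0 → sum = 1.0206
V_2 = 1.0206 / l_2 = 1.0206 / 0.15 = 6.804 → 6.804

6.804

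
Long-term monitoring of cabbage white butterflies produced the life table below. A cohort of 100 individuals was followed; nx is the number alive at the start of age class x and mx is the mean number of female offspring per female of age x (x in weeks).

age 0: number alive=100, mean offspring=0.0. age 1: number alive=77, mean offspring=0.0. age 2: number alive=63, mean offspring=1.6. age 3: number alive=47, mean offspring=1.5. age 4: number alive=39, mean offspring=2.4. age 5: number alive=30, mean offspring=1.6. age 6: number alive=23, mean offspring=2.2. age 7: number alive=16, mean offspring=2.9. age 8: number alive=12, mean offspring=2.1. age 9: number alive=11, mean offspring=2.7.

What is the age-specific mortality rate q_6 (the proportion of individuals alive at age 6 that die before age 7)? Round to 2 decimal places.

0.30

lx = nx/n0 = nx/100: 1, 0.77, 0.63, 0.47, 0.39, 0.3, 0.23, 0.16, 0.12, 0.11
q_6 = (l_6 − l_7) / l_6 = (0.23 − 0.16) / 0.23
     = 0.07 / 0.23 = 0.304348… → 0.30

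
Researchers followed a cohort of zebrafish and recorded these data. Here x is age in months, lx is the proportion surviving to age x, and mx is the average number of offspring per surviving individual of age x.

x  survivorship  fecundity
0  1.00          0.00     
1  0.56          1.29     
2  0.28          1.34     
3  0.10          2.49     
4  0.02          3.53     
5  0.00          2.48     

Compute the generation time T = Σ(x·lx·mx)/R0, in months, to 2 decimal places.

1.77

lx·mx: 0, 0.7224, 0.3752, 0.249, 0.0706, 0 → R0 = 1.4172
x·lx·mx: 0, 0.7224, 0.7504, 0.747, 0.2824, 0 → Σ = 2.5022
T = 2.5022 / 1.4172 = 1.765594… → 1.77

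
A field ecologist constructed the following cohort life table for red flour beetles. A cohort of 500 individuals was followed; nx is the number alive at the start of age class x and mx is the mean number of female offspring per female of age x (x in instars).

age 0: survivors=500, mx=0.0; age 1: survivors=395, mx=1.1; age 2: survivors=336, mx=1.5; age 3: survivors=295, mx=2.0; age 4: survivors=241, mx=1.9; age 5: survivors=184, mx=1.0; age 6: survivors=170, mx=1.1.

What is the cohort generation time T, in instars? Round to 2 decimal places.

3.01

lx = nx/n0 = nx/500: 1, 0.79, 0.672, 0.59, 0.482, 0.368, 0.34
lx·mx: 0, 0.869, 1.008, 1.18, 0.9158, 0.368, 0.374 → R0 = 4.7148
x·lx·mx: 0, 0.869, 2.016, 3.54, 3.6632, 1.84, 2.244 → Σ = 14.1722
T = 14.1722 / 4.7148 = 3.005896… → 3.01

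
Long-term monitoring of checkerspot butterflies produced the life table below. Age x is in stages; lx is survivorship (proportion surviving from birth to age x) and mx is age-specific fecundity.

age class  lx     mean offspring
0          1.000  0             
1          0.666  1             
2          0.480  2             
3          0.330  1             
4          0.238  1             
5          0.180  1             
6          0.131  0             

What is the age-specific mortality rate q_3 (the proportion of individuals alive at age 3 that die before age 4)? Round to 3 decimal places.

0.279

q_3 = (l_3 − l_4) / l_3 = (0.33 − 0.238) / 0.33
     = 0.092 / 0.33 = 0.278788… → 0.279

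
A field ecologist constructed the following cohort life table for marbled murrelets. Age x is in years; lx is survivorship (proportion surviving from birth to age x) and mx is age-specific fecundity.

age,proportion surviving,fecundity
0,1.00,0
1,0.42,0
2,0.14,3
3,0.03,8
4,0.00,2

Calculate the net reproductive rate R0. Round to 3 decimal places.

0.660

lx·mx by age: 0, 0, 0.42, 0.24, 0
R0 = Σ lx·mx = 0.66 → 0.660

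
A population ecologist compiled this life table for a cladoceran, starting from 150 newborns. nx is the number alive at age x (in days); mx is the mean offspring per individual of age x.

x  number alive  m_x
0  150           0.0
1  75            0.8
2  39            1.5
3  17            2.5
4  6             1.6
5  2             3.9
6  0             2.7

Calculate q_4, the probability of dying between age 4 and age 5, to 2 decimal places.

lx = nx/n0 = nx/150: 1, 0.5, 0.26, 0.11333…, 0.04, 0.01333…, 0
q_4 = (l_4 − l_5) / l_4 = (0.04 − 0.013333…) / 0.04
     = 0.026667… / 0.04 = 0.666667… → 0.67

0.67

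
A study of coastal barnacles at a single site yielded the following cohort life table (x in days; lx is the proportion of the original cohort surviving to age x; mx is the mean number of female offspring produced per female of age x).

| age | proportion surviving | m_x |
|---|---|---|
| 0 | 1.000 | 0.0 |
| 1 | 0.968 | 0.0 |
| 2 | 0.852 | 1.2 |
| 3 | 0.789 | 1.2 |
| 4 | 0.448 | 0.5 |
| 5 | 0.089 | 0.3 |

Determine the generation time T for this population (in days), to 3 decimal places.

2.664

lx·mx: 0, 0, 1.0224, 0.9468, 0.224, 0.0267 → R0 = 2.2199
x·lx·mx: 0, 0, 2.0448, 2.8404, 0.896, 0.1335 → Σ = 5.9147
T = 5.9147 / 2.2199 = 2.664399… → 2.664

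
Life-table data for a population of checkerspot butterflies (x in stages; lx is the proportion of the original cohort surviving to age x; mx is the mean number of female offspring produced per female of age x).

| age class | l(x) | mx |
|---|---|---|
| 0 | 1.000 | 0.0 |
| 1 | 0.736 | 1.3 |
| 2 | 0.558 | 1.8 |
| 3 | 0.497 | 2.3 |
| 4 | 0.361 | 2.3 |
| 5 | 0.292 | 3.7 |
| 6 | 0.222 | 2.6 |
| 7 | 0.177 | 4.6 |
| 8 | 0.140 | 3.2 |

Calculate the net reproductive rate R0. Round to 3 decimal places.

lx·mx by age: 0, 0.9568, 1.0044, 1.1431, 0.8303, 1.0804, 0.5772, 0.8142, 0.448
R0 = Σ lx·mx = 6.8544 → 6.854

6.854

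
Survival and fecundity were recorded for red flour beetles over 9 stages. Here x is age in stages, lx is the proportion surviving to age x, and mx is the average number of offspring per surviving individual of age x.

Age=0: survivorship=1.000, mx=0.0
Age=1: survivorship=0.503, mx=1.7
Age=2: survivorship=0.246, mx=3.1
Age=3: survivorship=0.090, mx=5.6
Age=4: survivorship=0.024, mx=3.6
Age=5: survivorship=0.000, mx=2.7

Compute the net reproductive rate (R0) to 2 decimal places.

2.21

lx·mx by age: 0, 0.8551, 0.7626, 0.504, 0.0864, 0
R0 = Σ lx·mx = 2.2081 → 2.21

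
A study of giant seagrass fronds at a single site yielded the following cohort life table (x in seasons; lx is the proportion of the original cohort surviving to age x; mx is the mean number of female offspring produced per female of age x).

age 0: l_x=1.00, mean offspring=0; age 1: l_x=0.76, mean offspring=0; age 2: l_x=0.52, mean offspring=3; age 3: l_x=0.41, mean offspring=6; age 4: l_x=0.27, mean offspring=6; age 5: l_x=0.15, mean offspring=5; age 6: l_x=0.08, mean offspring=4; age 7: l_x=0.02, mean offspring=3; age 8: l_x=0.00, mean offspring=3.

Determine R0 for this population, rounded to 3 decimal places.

6.770

lx·mx by age: 0, 0, 1.56, 2.46, 1.62, 0.75, 0.32, 0.06, 0
R0 = Σ lx·mx = 6.77 → 6.770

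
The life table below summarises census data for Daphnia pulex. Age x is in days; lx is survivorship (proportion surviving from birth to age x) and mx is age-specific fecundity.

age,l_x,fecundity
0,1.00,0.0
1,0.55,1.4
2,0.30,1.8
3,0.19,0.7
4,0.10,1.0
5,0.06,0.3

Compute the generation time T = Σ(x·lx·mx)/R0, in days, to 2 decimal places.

1.75

lx·mx: 0, 0.77, 0.54, 0.133, 0.1, 0.018 → R0 = 1.561
x·lx·mx: 0, 0.77, 1.08, 0.399, 0.4, 0.09 → Σ = 2.739
T = 2.739 / 1.561 = 1.754644… → 1.75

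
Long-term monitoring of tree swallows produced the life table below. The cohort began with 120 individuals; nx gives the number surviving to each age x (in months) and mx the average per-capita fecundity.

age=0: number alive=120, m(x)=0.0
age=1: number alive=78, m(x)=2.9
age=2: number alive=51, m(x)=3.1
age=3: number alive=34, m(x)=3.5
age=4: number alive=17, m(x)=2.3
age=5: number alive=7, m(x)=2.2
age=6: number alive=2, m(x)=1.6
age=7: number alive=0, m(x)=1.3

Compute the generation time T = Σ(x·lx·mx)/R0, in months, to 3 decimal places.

lx = nx/n0 = nx/120: 1, 0.65, 0.425, 0.28333…, 0.14167…, 0.05833…, 0.01667…, 0
lx·mx: 0, 1.885, 1.3175, 0.991667…, 0.325833…, 0.128333…, 0.026667…, 0 → R0 = 4.675…
x·lx·mx: 0, 1.885, 2.635, 2.975…, 1.303333…, 0.641667…, 0.16…, 0 → Σ = 9.6…
T = 9.6… / 4.675… = 2.053476… → 2.053

2.053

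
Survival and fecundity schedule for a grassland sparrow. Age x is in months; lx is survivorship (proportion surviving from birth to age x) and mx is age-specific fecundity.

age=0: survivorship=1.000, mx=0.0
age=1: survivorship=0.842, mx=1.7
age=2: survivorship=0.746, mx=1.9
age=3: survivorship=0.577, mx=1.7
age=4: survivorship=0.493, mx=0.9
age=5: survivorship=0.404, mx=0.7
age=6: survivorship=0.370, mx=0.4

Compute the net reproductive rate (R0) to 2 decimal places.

4.70

lx·mx by age: 0, 1.4314, 1.4174, 0.9809, 0.4437, 0.2828, 0.148
R0 = Σ lx·mx = 4.7042 → 4.70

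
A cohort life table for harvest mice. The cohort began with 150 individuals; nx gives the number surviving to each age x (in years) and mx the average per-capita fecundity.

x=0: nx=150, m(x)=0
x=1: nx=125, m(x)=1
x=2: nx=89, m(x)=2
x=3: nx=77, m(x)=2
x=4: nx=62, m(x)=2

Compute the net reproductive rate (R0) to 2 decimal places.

3.87

lx = nx/n0 = nx/150: 1, 0.83333…, 0.59333…, 0.51333…, 0.41333…
lx·mx by age: 0, 0.833333…, 1.186667…, 1.026667…, 0.826667…
R0 = Σ lx·mx = 3.873333… → 3.87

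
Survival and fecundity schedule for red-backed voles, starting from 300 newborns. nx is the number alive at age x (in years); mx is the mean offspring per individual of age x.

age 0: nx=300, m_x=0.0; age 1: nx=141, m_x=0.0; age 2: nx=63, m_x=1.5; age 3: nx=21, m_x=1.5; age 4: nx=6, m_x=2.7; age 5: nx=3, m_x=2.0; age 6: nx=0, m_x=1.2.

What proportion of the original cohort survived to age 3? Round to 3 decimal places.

0.070

l_3 = n_3/n_0 = 21/300 = 0.07 → 0.070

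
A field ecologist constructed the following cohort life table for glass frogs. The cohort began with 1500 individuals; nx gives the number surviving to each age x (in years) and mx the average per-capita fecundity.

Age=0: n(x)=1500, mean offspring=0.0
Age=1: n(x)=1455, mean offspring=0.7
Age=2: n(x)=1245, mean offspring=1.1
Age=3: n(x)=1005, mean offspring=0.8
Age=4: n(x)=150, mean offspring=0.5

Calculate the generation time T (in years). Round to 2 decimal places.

1.98

lx = nx/n0 = nx/1500: 1, 0.97, 0.83, 0.67, 0.1
lx·mx: 0, 0.679, 0.913, 0.536, 0.05 → R0 = 2.178
x·lx·mx: 0, 0.679, 1.826, 1.608, 0.2 → Σ = 4.313
T = 4.313 / 2.178 = 1.980257… → 1.98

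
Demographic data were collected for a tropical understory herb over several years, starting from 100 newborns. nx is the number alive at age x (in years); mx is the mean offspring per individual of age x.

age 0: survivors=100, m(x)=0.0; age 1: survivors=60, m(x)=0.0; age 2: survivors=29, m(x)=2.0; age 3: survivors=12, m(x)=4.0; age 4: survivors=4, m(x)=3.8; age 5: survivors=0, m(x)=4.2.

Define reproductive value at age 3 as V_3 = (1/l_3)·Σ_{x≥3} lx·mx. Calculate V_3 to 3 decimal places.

5.267

lx = nx/n0 = nx/100: 1, 0.6, 0.29, 0.12, 0.04, 0
lx·mx for x ≥ 3: 0.48, 0.152, 0 → sum = 0.632
V_3 = 0.632 / l_3 = 0.632 / 0.12 = 5.266667… → 5.267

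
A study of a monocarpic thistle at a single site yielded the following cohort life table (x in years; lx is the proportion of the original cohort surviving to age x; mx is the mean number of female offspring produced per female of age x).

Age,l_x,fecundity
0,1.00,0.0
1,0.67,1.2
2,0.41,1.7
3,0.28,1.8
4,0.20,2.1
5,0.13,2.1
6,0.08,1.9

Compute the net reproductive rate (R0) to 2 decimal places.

lx·mx by age: 0, 0.804, 0.697, 0.504, 0.42, 0.273, 0.152
R0 = Σ lx·mx = 2.85 → 2.85

2.85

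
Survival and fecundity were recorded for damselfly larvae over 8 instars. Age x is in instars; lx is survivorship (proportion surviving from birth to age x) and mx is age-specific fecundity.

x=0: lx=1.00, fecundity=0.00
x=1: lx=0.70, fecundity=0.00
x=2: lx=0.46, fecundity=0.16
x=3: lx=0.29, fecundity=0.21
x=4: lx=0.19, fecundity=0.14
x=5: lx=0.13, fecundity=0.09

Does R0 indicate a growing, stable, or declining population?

R0 = Σ lx·mx = 0 + 0 + 0.0736 + 0.0609 + 0.0266 + 0.0117 = 0.1728
R0 < 1, so the population is declining.

declining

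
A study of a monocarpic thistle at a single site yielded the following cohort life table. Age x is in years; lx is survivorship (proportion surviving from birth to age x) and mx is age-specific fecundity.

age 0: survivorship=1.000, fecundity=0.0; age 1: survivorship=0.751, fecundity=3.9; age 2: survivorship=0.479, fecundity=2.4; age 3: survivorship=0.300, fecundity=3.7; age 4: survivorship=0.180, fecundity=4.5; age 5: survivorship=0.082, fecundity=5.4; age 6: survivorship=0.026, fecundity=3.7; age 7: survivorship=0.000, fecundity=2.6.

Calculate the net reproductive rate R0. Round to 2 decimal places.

lx·mx by age: 0, 2.9289, 1.1496, 1.11, 0.81, 0.4428, 0.0962, 0
R0 = Σ lx·mx = 6.5375 → 6.54

6.54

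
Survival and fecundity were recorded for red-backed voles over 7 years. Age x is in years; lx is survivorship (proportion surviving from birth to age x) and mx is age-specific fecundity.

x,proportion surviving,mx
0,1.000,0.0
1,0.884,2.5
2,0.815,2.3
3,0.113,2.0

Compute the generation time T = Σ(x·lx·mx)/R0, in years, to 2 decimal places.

1.54

lx·mx: 0, 2.21, 1.8745, 0.226 → R0 = 4.3105
x·lx·mx: 0, 2.21, 3.749, 0.678 → Σ = 6.637
T = 6.637 / 4.3105 = 1.539729… → 1.54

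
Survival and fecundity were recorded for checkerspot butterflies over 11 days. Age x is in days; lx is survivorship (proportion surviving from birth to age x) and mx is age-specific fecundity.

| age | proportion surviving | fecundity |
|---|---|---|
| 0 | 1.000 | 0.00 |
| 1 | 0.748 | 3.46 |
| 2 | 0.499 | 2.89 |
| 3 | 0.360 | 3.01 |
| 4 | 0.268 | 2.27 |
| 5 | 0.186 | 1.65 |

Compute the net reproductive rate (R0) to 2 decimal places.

lx·mx by age: 0, 2.58808, 1.44211, 1.0836, 0.60836, 0.3069
R0 = Σ lx·mx = 6.02905 → 6.03

6.03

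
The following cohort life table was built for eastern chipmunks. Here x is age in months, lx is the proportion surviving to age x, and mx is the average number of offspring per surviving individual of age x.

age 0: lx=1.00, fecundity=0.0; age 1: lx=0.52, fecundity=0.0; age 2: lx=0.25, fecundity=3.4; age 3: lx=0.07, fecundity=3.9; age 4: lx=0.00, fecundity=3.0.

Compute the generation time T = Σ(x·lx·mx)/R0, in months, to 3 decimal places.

lx·mx: 0, 0, 0.85, 0.273, 0 → R0 = 1.123
x·lx·mx: 0, 0, 1.7, 0.819, 0 → Σ = 2.519
T = 2.519 / 1.123 = 2.243099… → 2.243

2.243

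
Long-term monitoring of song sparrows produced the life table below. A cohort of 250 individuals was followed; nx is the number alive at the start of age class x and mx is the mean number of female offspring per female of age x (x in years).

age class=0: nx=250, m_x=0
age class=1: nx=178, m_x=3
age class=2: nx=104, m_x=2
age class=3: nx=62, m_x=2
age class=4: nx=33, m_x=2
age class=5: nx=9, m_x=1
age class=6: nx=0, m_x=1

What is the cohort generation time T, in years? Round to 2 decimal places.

lx = nx/n0 = nx/250: 1, 0.712, 0.416, 0.248, 0.132, 0.036, 0
lx·mx: 0, 2.136, 0.832, 0.496, 0.264, 0.036, 0 → R0 = 3.764
x·lx·mx: 0, 2.136, 1.664, 1.488, 1.056, 0.18, 0 → Σ = 6.524
T = 6.524 / 3.764 = 1.733262… → 1.73

1.73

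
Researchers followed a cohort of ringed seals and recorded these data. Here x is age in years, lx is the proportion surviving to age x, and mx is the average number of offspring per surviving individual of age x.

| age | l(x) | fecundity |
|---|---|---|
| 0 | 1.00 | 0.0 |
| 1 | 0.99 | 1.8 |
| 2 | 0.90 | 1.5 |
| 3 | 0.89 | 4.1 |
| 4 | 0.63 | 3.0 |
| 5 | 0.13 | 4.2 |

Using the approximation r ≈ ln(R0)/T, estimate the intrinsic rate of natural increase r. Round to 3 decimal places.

0.796

R0 = Σ lx·mx = 0 + 1.782 + 1.35 + 3.649 + 1.89 + 0.546 = 9.217
Σ x·lx·mx = 25.719; T = 25.719/9.217 = 2.79039…
r ≈ ln(R0)/T = ln(9.217)/2.79039… = 0.79596… → 0.796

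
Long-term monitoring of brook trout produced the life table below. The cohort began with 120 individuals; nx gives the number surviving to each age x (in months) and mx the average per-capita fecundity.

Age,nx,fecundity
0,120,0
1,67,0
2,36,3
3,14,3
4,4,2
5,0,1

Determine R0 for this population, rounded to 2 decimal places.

lx = nx/n0 = nx/120: 1, 0.55833…, 0.3, 0.11667…, 0.03333…, 0
lx·mx by age: 0, 0, 0.9, 0.35…, 0.066667…, 0
R0 = Σ lx·mx = 1.316667… → 1.32

1.32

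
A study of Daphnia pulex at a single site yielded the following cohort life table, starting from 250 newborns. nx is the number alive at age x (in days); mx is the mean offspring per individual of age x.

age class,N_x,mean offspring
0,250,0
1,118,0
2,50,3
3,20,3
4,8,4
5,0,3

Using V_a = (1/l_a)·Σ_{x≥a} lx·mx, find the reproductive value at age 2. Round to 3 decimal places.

4.840

lx = nx/n0 = nx/250: 1, 0.472, 0.2, 0.08, 0.032, 0
lx·mx for x ≥ 2: 0.6, 0.24, 0.128, 0 → sum = 0.968
V_2 = 0.968 / l_2 = 0.968 / 0.2 = 4.84 → 4.840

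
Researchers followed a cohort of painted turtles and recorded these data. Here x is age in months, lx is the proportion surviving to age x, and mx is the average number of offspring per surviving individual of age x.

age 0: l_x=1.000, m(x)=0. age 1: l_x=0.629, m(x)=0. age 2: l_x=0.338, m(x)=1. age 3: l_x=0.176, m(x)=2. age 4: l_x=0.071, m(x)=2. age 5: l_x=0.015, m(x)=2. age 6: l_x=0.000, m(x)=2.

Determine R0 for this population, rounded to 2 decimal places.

0.86

lx·mx by age: 0, 0, 0.338, 0.352, 0.142, 0.03, 0
R0 = Σ lx·mx = 0.862 → 0.86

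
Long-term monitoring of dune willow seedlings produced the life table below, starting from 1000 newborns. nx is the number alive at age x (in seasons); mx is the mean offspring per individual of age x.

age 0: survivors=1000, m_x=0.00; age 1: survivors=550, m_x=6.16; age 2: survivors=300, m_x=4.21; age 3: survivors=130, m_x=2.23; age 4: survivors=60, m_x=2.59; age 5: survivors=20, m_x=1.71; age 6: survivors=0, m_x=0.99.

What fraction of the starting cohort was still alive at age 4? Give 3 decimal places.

0.060

l_4 = n_4/n_0 = 60/1000 = 0.06 → 0.060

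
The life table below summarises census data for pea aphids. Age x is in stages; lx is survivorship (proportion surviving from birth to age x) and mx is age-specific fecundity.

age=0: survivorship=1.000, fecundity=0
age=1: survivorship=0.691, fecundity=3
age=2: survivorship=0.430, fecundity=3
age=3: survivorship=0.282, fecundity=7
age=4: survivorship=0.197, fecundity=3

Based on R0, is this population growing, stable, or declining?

growing

R0 = Σ lx·mx = 0 + 2.073 + 1.29 + 1.974 + 0.591 = 5.928
R0 > 1, so the population is growing.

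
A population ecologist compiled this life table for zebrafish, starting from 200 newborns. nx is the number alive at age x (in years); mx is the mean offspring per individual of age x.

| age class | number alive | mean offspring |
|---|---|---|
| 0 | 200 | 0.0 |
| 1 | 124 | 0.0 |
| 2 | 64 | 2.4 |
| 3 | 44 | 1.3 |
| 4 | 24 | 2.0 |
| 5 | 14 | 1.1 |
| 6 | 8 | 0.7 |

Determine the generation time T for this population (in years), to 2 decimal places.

2.79

lx = nx/n0 = nx/200: 1, 0.62, 0.32, 0.22, 0.12, 0.07, 0.04
lx·mx: 0, 0, 0.768, 0.286, 0.24, 0.077, 0.028 → R0 = 1.399
x·lx·mx: 0, 0, 1.536, 0.858, 0.96, 0.385, 0.168 → Σ = 3.907
T = 3.907 / 1.399 = 2.792709… → 2.79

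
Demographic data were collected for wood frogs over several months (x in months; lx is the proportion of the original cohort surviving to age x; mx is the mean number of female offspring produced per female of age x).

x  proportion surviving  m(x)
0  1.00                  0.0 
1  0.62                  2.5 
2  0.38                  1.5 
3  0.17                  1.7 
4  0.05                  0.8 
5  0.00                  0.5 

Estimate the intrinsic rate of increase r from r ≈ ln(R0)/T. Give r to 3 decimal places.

R0 = Σ lx·mx = 0 + 1.55 + 0.57 + 0.289 + 0.04 + 0 = 2.449
Σ x·lx·mx = 3.717; T = 3.717/2.449 = 1.51776…
r ≈ ln(R0)/T = ln(2.449)/1.51776… = 0.59013… → 0.590

0.590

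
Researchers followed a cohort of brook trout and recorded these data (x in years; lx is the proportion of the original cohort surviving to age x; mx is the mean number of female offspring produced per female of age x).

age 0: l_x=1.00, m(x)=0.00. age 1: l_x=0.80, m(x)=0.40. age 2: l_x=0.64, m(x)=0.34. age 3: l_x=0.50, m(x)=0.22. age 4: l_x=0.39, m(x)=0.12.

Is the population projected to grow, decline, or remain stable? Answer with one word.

R0 = Σ lx·mx = 0 + 0.32 + 0.2176 + 0.11 + 0.0468 = 0.6944
R0 < 1, so the population is declining.

declining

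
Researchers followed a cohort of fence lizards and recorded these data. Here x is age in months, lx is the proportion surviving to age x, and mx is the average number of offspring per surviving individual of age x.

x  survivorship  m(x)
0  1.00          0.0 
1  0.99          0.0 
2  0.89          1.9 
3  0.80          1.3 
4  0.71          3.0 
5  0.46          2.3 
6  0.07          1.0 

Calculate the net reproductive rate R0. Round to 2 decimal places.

lx·mx by age: 0, 0, 1.691, 1.04, 2.13, 1.058, 0.07
R0 = Σ lx·mx = 5.989 → 5.99

5.99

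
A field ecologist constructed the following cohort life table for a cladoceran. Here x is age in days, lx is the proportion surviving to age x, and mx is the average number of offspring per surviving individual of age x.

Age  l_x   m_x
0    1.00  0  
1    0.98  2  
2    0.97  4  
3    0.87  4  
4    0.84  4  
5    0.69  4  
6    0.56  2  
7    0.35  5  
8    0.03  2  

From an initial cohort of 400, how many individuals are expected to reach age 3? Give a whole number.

Expected survivors = N0 · l_3 = 400 × 0.87 = 348 → 348

348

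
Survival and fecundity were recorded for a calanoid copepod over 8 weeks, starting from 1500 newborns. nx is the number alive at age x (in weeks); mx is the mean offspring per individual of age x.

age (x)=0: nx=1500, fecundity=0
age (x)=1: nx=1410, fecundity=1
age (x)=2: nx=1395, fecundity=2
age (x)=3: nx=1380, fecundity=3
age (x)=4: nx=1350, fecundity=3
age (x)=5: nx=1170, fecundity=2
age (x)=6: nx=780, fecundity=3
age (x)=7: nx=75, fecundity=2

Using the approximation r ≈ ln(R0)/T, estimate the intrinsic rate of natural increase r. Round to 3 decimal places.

0.674

lx = nx/n0 = nx/1500: 1, 0.94, 0.93, 0.92, 0.9, 0.78, 0.52, 0.05
R0 = Σ lx·mx = 0 + 0.94 + 1.86 + 2.76 + 2.7 + 1.56 + 1.56 + 0.1 = 11.48
Σ x·lx·mx = 41.6; T = 41.6/11.48 = 3.62369…
r ≈ ln(R0)/T = ln(11.48)/3.62369… = 0.67351… → 0.674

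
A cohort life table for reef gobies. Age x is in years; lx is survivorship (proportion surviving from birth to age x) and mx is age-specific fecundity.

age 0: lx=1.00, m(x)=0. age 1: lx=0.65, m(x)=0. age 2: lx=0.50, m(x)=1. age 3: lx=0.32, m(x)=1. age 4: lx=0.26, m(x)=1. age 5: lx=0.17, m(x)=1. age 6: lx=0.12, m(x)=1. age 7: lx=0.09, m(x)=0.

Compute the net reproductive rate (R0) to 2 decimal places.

1.37

lx·mx by age: 0, 0, 0.5, 0.32, 0.26, 0.17, 0.12, 0
R0 = Σ lx·mx = 1.37 → 1.37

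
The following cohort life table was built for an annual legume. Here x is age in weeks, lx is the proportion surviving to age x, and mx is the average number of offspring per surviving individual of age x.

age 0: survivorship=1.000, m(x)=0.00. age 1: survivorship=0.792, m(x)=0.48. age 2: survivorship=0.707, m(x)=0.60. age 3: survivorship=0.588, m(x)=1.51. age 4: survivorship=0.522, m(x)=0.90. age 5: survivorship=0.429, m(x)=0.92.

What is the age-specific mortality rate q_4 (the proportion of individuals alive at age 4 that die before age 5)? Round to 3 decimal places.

0.178

q_4 = (l_4 − l_5) / l_4 = (0.522 − 0.429) / 0.522
     = 0.093 / 0.522 = 0.178161… → 0.178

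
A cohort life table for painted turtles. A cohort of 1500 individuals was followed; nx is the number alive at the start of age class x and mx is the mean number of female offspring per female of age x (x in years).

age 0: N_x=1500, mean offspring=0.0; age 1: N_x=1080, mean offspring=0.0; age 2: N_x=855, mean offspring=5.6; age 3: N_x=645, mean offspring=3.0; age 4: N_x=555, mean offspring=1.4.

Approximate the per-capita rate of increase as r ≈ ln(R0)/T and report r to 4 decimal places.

0.6529

lx = nx/n0 = nx/1500: 1, 0.72, 0.57, 0.43, 0.37
R0 = Σ lx·mx = 0 + 0 + 3.192 + 1.29 + 0.518 = 5
Σ x·lx·mx = 12.326; T = 12.326/5 = 2.4652
r ≈ ln(R0)/T = ln(5)/2.4652 = 0.652863… → 0.6529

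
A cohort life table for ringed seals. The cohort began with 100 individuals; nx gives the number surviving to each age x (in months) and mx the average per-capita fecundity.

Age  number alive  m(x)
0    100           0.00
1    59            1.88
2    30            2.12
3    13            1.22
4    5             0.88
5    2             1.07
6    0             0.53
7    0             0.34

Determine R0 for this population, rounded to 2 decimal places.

lx = nx/n0 = nx/100: 1, 0.59, 0.3, 0.13, 0.05, 0.02, 0, 0
lx·mx by age: 0, 1.1092, 0.636, 0.1586, 0.044, 0.0214, 0, 0
R0 = Σ lx·mx = 1.9692 → 1.97

1.97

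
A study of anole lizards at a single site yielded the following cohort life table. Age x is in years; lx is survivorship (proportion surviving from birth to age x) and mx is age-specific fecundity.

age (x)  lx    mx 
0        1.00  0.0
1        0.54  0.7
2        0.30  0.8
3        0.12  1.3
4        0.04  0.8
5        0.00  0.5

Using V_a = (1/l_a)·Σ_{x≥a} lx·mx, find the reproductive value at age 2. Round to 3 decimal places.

1.427

lx·mx for x ≥ 2: 0.24, 0.156, 0.032, 0 → sum = 0.428
V_2 = 0.428 / l_2 = 0.428 / 0.3 = 1.426667… → 1.427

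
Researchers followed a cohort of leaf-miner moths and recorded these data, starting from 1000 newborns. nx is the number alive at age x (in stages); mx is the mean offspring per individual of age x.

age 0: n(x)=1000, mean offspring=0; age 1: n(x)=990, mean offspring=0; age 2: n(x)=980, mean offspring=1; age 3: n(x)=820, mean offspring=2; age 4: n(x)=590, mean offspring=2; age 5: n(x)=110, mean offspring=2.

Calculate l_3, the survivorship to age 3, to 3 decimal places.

l_3 = n_3/n_0 = 820/1000 = 0.82 → 0.820

0.820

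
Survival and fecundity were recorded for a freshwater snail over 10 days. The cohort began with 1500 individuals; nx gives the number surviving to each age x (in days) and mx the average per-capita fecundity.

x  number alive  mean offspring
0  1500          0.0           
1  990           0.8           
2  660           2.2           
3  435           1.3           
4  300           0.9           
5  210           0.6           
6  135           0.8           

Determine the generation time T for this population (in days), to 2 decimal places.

2.34

lx = nx/n0 = nx/1500: 1, 0.66, 0.44, 0.29, 0.2, 0.14, 0.09
lx·mx: 0, 0.528, 0.968, 0.377, 0.18, 0.084, 0.072 → R0 = 2.209
x·lx·mx: 0, 0.528, 1.936, 1.131, 0.72, 0.42, 0.432 → Σ = 5.167
T = 5.167 / 2.209 = 2.339067… → 2.34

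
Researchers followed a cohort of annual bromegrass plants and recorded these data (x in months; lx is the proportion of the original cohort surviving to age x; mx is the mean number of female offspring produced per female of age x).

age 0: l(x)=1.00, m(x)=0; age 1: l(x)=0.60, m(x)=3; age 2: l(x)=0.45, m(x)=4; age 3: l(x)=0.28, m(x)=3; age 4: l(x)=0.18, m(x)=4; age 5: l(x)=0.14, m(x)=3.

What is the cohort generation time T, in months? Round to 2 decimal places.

2.31

lx·mx: 0, 1.8, 1.8, 0.84, 0.72, 0.42 → R0 = 5.58
x·lx·mx: 0, 1.8, 3.6, 2.52, 2.88, 2.1 → Σ = 12.9
T = 12.9 / 5.58 = 2.311828… → 2.31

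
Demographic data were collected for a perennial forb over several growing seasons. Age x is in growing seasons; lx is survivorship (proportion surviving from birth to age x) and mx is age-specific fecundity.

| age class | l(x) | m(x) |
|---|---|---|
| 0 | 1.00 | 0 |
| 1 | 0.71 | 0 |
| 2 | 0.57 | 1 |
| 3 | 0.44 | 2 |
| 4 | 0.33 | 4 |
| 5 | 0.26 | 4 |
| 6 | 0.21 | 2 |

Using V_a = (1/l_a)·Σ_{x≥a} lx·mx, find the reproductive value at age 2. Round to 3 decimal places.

7.421

lx·mx for x ≥ 2: 0.57, 0.88, 1.32, 1.04, 0.42 → sum = 4.23
V_2 = 4.23 / l_2 = 4.23 / 0.57 = 7.421053… → 7.421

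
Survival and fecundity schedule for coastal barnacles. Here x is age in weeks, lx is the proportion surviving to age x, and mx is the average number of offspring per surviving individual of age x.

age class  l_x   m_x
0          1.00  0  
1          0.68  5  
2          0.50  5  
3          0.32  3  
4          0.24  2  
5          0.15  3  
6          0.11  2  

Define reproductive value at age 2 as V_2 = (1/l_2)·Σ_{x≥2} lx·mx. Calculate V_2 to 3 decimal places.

lx·mx for x ≥ 2: 2.5, 0.96, 0.48, 0.45, 0.22 → sum = 4.61
V_2 = 4.61 / l_2 = 4.61 / 0.5 = 9.22 → 9.220

9.220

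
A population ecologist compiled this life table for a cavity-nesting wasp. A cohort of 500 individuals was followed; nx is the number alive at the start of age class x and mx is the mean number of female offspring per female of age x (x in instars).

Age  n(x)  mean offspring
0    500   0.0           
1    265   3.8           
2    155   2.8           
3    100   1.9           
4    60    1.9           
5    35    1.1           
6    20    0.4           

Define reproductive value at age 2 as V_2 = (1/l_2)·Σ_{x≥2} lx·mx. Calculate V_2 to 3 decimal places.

5.061

lx = nx/n0 = nx/500: 1, 0.53, 0.31, 0.2, 0.12, 0.07, 0.04
lx·mx for x ≥ 2: 0.868, 0.38, 0.228, 0.077, 0.016 → sum = 1.569
V_2 = 1.569 / l_2 = 1.569 / 0.31 = 5.06129… → 5.061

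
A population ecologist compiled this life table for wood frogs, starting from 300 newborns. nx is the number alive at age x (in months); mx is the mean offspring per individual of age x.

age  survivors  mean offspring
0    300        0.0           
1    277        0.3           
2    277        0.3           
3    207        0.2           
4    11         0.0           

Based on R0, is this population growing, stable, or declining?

declining

lx = nx/n0 = nx/300: 1, 0.92333…, 0.92333…, 0.69, 0.03667…
R0 = Σ lx·mx = 0 + 0.277… + 0.277… + 0.138 + 0 = 0.692…
R0 < 1, so the population is declining.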